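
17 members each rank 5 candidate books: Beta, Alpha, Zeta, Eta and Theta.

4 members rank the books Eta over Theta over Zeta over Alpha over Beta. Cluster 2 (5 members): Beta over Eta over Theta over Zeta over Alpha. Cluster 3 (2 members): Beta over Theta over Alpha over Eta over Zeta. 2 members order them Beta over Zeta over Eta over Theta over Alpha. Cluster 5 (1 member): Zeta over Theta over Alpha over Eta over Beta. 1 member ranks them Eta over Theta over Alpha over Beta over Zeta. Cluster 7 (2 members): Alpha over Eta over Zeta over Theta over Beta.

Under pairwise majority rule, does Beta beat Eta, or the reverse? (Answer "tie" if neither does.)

Ballots ranking Beta above Eta: 5 + 2 + 2 = 9.
Ballots ranking Eta above Beta: 17 − 9 = 8.
Beta wins the head-to-head 9–8.

Beta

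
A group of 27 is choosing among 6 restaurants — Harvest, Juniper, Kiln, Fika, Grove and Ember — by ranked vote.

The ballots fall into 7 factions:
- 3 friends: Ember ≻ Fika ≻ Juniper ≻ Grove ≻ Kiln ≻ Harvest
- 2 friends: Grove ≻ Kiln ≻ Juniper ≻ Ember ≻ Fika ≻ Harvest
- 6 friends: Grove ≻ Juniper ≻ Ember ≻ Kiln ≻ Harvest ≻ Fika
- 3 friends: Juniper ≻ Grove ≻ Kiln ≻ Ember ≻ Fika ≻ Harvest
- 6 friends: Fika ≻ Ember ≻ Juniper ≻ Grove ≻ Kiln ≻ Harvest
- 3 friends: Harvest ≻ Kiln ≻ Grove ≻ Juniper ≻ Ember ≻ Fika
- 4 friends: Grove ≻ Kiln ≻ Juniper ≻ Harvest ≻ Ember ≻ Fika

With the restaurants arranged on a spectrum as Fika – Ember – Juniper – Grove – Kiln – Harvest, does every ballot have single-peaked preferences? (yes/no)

Axis positions: Fika=1, Ember=2, Juniper=3, Grove=4, Kiln=5, Harvest=6.
Faction 1 (peak Ember at position 2): ranking walks positions 2-1-3-4-5-6, expanding outward from the peak — single-peaked.
Faction 2 (peak Grove at position 4): ranking walks positions 4-5-3-2-1-6, expanding outward from the peak — single-peaked.
Faction 3 (peak Grove at position 4): ranking walks positions 4-3-2-5-6-1, expanding outward from the peak — single-peaked.
Faction 4 (peak Juniper at position 3): ranking walks positions 3-4-5-2-1-6, expanding outward from the peak — single-peaked.
Faction 5 (peak Fika at position 1): ranking walks positions 1-2-3-4-5-6, expanding outward from the peak — single-peaked.
Faction 6 (peak Harvest at position 6): ranking walks positions 6-5-4-3-2-1, expanding outward from the peak — single-peaked.
Faction 7 (peak Grove at position 4): ranking walks positions 4-5-3-6-2-1, expanding outward from the peak — single-peaked.
Every ranking is single-peaked on this axis.

yes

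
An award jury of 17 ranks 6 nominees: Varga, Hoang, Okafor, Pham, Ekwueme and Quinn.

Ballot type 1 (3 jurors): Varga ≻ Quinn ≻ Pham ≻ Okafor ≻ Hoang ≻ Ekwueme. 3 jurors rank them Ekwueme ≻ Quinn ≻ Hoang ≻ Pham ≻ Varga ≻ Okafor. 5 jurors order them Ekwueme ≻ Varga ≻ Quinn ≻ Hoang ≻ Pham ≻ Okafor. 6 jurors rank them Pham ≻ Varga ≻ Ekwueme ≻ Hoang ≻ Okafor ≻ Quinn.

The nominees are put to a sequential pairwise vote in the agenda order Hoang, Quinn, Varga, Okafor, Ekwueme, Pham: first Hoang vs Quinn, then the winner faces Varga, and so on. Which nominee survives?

Pham

Round 1: Hoang vs Quinn — 6–11, Quinn advances.
Round 2: Quinn vs Varga — 3–14, Varga advances.
Round 3: Varga vs Okafor — 17–0, Varga advances.
Round 4: Varga vs Ekwueme — 9–8, Varga advances.
Round 5: Varga vs Pham — 8–9, Pham advances.
Pham survives the agenda.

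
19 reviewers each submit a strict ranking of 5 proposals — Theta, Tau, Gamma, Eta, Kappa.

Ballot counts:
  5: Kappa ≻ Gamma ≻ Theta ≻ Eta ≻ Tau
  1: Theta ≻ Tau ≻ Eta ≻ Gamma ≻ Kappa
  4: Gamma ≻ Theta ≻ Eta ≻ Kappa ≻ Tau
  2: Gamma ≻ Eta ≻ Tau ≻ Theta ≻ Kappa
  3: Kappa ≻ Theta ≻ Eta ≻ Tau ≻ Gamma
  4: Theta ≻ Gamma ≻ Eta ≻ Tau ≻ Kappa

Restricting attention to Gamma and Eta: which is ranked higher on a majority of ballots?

Ballots ranking Gamma above Eta: 5 + 4 + 2 + 4 = 15.
Ballots ranking Eta above Gamma: 19 − 15 = 4.
Gamma wins the head-to-head 15–4.

Gamma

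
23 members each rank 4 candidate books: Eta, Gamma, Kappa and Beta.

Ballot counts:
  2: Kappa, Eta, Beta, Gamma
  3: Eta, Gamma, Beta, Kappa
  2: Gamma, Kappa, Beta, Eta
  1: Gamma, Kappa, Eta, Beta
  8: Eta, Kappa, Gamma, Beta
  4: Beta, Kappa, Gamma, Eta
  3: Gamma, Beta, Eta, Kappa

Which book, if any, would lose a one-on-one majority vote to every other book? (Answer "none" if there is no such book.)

Head-to-head results (23 members):
Eta vs Gamma: 2+3+8 = 13 for Eta, 10 for Gamma — Eta by 13–10.
Eta vs Kappa: Eta preferred on 3+8+3 = 14 ballots; Eta wins 14–9.
Eta–Beta: Eta 14–9.
Gamma vs Kappa: Gamma preferred on 3+2+1+3 = 9 ballots; Kappa wins 14–9.
Gamma vs Beta: 17 to 6, Gamma.
Kappa vs Beta: Kappa wins 13–10.
Beta loses to every other book — it is the Condorcet loser.

Beta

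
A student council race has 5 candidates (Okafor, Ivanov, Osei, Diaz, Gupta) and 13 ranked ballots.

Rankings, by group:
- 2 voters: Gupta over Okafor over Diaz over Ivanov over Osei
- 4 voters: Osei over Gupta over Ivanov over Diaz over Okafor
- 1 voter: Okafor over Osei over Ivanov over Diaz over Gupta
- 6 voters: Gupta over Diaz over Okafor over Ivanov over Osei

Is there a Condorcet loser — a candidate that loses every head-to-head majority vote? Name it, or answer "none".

Osei

Head-to-head results (13 voters):
Okafor vs Ivanov: Okafor, 9–4.
Okafor vs Osei: Okafor wins 9–4.
Okafor vs Diaz: Okafor preferred on 2+1 = 3 ballots; Diaz wins 10–3.
Okafor–Gupta: Gupta 12–1.
Ivanov vs Osei: Ivanov preferred on 2+6 = 8 ballots; Ivanov wins 8–5.
Ivanov vs Diaz: Diaz, 8–5.
Ivanov–Gupta: Gupta 12–1.
Osei vs Diaz: Osei preferred on 4+1 = 5 ballots; Diaz wins 8–5.
Osei vs Gupta: Gupta, 8–5.
Diaz vs Gupta: Gupta, 12–1.
Only Osei has no wins; Osei is the Condorcet loser.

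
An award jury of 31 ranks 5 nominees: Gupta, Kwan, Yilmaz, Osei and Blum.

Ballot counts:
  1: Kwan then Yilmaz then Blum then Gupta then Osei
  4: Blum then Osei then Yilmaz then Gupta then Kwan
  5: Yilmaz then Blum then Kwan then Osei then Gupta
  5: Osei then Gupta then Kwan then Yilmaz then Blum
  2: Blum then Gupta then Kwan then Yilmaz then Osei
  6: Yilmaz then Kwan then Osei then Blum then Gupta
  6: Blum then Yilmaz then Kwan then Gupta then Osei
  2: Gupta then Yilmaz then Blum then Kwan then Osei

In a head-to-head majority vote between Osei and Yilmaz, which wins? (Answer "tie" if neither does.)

Ballots ranking Osei above Yilmaz: 4 + 5 = 9.
Ballots ranking Yilmaz above Osei: 31 − 9 = 22.
Yilmaz wins the head-to-head 22–9.

Yilmaz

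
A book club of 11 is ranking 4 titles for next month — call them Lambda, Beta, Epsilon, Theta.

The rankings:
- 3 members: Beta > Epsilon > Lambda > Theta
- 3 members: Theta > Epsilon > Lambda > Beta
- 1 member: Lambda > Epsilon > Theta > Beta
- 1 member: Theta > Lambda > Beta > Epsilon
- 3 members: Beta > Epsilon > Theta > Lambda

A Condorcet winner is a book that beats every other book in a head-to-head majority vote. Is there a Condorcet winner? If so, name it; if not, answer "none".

Beta

Check each pair by majority over 11 ballots:
Lambda vs Beta: Lambda is ranked higher on 3+1+1 = 5 ballots, Beta on 6. Beta wins 6–5.
Lambda vs Epsilon: Lambda preferred on 1+1 = 2 ballots; Epsilon wins 9–2.
Lambda vs Theta: 3+1 = 4 for Lambda, 7 for Theta — Theta by 7–4.
Beta vs Epsilon: 3+1+3 = 7 for Beta, 4 for Epsilon — Beta by 7–4.
Beta vs Theta: Beta is ranked higher on 3+3 = 6 ballots, Theta on 5. Beta wins 6–5.
Epsilon vs Theta: Epsilon preferred on 3+1+3 = 7 ballots; Epsilon wins 7–4.
Beta defeats every rival head-to-head and is the Condorcet winner.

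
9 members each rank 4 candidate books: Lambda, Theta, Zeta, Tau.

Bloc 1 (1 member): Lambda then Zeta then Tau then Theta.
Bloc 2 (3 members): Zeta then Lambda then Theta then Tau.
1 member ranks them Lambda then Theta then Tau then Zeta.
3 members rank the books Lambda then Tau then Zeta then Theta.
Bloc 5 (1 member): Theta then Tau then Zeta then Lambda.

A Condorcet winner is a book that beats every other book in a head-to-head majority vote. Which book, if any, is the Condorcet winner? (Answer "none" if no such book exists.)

Check each pair by majority over 9 ballots:
Lambda–Theta: Lambda 8–1.
Lambda vs Zeta: Lambda, 5–4.
Lambda vs Tau: Lambda wins 8–1.
Theta vs Zeta: Zeta, 7–2.
Theta–Tau: Theta 5–4.
Zeta vs Tau: Tau wins 5–4.
Lambda wins every pairwise contest, so Lambda is the Condorcet winner.

Lambda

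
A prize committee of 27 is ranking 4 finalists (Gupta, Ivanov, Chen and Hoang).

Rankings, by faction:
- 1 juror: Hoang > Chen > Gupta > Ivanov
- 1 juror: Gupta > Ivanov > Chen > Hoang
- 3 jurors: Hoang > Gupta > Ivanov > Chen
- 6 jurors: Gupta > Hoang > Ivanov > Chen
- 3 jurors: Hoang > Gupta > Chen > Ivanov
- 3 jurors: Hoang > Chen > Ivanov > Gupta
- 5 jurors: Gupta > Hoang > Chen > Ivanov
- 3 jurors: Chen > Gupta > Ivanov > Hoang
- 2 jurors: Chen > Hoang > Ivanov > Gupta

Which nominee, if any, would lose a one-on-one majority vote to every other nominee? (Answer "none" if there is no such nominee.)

Ivanov

Head-to-head results (27 jurors):
Gupta vs Ivanov: Gupta preferred on 22 ballots; Gupta wins 22–5.
Gupta vs Chen: Gupta preferred on 1+3+6+3+5 = 18 ballots; Gupta wins 18–9.
Gupta vs Hoang: Gupta, 15–12.
Ivanov vs Chen: Ivanov preferred on 1+3+6 = 10 ballots; Chen wins 17–10.
Ivanov vs Hoang: 1+3 = 4 for Ivanov, 23 for Hoang — Hoang by 23–4.
Chen vs Hoang: Hoang, 21–6.
Only Ivanov has no wins; Ivanov is the Condorcet loser.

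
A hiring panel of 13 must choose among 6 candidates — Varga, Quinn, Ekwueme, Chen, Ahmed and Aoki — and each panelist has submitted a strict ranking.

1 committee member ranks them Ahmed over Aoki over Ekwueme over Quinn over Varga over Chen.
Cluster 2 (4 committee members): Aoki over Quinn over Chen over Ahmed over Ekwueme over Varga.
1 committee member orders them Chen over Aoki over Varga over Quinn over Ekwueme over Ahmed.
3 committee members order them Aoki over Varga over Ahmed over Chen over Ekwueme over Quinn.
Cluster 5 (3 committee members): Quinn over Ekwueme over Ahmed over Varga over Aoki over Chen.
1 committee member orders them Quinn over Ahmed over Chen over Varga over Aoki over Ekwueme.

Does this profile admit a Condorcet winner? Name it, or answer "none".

Aoki

Pairwise majorities:
Varga vs Quinn: 4 to 9, Quinn.
Varga vs Ekwueme: Varga is ranked higher on 1+3+1 = 5 ballots, Ekwueme on 8. Ekwueme wins 8–5.
Varga vs Chen: Varga preferred on 1+3+3 = 7 ballots; Varga wins 7–6.
Varga vs Ahmed: Varga is ranked higher on 1+3 = 4 ballots, Ahmed on 9. Ahmed wins 9–4.
Varga vs Aoki: 4 to 9, Aoki.
Quinn vs Ekwueme: 4+1+3+1 = 9 for Quinn, 4 for Ekwueme — Quinn by 9–4.
Quinn vs Chen: 1+4+3+1 = 9 for Quinn, 4 for Chen — Quinn by 9–4.
Quinn vs Ahmed: Quinn preferred on 4+1+3+1 = 9 ballots; Quinn wins 9–4.
Quinn vs Aoki: Quinn preferred on 3+1 = 4 ballots; Aoki wins 9–4.
Ekwueme vs Chen: 1+3 = 4 for Ekwueme, 9 for Chen — Chen by 9–4.
Ekwueme vs Ahmed: Ekwueme preferred on 1+3 = 4 ballots; Ahmed wins 9–4.
Ekwueme vs Aoki: 3 for Ekwueme, 10 for Aoki — Aoki by 10–3.
Chen vs Ahmed: 5 to 8, Ahmed.
Chen vs Aoki: 1+1 = 2 for Chen, 11 for Aoki — Aoki by 11–2.
Ahmed vs Aoki: 5 to 8, Aoki.
Aoki defeats every rival head-to-head and is the Condorcet winner.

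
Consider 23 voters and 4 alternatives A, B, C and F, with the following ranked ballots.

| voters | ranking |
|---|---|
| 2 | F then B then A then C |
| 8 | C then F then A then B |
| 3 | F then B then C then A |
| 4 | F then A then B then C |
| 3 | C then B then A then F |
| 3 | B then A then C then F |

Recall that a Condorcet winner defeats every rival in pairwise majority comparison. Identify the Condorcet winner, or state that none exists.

none

Check each pair by majority over 23 ballots:
A vs B: 12 to 11, A.
A vs C: A is ranked higher on 2+4+3 = 9 ballots, C on 14. C wins 14–9.
A vs F: F wins 17–6.
B vs C: B is ranked higher on 2+3+4+3 = 12 ballots, C on 11. B wins 12–11.
B vs F: F, 17–6.
C–F: C 14–9.
No alternative is unbeaten: A loses to C; B loses to A; C loses to B; F loses to C. In particular A → B → C → A is a majority cycle — no Condorcet winner exists.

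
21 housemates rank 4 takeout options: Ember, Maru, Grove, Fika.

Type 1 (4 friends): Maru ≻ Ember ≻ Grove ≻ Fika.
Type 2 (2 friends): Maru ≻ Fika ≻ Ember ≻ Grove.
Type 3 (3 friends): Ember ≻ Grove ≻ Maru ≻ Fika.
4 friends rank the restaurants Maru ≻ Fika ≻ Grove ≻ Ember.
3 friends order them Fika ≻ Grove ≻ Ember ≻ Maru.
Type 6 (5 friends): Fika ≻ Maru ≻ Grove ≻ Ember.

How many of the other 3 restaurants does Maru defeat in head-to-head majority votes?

Maru against each rival (21 friends):
Maru vs Ember: Maru preferred on 4+2+4+5 = 15 ballots; Maru wins 15–6.
Maru vs Grove: Maru preferred on 4+2+4+5 = 15 ballots; Maru wins 15–6.
Maru vs Fika: Maru wins 13–8.
Maru beats Ember, Grove, Fika — 3 pairwise wins.

3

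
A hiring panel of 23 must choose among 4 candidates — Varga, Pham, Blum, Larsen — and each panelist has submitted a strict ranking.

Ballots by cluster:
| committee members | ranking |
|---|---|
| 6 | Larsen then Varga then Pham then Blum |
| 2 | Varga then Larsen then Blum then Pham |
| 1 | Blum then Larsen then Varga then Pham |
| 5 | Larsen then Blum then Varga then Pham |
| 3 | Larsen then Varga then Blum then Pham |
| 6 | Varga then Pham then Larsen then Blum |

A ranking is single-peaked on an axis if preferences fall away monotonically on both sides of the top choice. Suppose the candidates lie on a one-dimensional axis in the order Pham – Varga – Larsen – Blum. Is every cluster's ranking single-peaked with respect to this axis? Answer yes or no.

Axis positions: Pham=1, Varga=2, Larsen=3, Blum=4.
Cluster 1 (peak Larsen at position 3): ranking walks positions 3-2-1-4, expanding outward from the peak — single-peaked.
Cluster 2 (peak Varga at position 2): ranking walks positions 2-3-4-1, expanding outward from the peak — single-peaked.
Cluster 3 (peak Blum at position 4): ranking walks positions 4-3-2-1, expanding outward from the peak — single-peaked.
Cluster 4 (peak Larsen at position 3): ranking walks positions 3-4-2-1, expanding outward from the peak — single-peaked.
Cluster 5 (peak Larsen at position 3): ranking walks positions 3-2-4-1, expanding outward from the peak — single-peaked.
Cluster 6 (peak Varga at position 2): ranking walks positions 2-1-3-4, expanding outward from the peak — single-peaked.
Every ranking is single-peaked on this axis.

yes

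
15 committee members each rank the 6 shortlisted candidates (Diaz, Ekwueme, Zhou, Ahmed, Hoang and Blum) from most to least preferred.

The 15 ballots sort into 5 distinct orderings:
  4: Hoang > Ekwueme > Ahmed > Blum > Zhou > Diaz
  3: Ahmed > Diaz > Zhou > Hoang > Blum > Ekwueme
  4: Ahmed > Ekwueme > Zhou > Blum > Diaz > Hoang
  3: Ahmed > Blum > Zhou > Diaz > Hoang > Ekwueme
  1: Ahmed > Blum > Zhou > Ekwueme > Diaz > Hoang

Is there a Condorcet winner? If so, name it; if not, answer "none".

Check each pair by majority over 15 ballots:
Diaz vs Ekwueme: 6 to 9, Ekwueme.
Diaz vs Zhou: 3 to 12, Zhou.
Diaz vs Ahmed: Diaz is ranked higher on 0 ballots, Ahmed on 15. Ahmed wins 15–0.
Diaz vs Hoang: Diaz preferred on 3+4+3+1 = 11 ballots; Diaz wins 11–4.
Diaz vs Blum: 3 to 12, Blum.
Ekwueme vs Zhou: 8 to 7, Ekwueme.
Ekwueme vs Ahmed: Ekwueme is ranked higher on 4 ballots, Ahmed on 11. Ahmed wins 11–4.
Ekwueme vs Hoang: Ekwueme preferred on 4+1 = 5 ballots; Hoang wins 10–5.
Ekwueme vs Blum: 4+4 = 8 for Ekwueme, 7 for Blum — Ekwueme by 8–7.
Zhou vs Ahmed: 0 to 15, Ahmed.
Zhou vs Hoang: 11 to 4, Zhou.
Zhou vs Blum: Zhou preferred on 3+4 = 7 ballots; Blum wins 8–7.
Ahmed vs Hoang: 3+4+3+1 = 11 for Ahmed, 4 for Hoang — Ahmed by 11–4.
Ahmed vs Blum: Ahmed is ranked higher on 4+3+4+3+1 = 15 ballots, Blum on 0. Ahmed wins 15–0.
Hoang vs Blum: 7 to 8, Blum.
Ahmed wins every pairwise contest, so Ahmed is the Condorcet winner.

Ahmed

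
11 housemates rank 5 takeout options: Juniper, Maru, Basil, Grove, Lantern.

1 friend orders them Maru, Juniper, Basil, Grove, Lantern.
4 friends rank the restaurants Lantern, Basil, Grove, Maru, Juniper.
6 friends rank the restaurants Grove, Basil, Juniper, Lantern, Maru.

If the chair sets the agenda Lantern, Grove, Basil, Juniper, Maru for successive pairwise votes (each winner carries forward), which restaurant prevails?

Grove

Round 1: Lantern vs Grove — 4–7, Grove advances.
Round 2: Grove vs Basil — 6–5, Grove advances.
Round 3: Grove vs Juniper — 10–1, Grove advances.
Round 4: Grove vs Maru — 10–1, Grove advances.
The agenda winner is Grove.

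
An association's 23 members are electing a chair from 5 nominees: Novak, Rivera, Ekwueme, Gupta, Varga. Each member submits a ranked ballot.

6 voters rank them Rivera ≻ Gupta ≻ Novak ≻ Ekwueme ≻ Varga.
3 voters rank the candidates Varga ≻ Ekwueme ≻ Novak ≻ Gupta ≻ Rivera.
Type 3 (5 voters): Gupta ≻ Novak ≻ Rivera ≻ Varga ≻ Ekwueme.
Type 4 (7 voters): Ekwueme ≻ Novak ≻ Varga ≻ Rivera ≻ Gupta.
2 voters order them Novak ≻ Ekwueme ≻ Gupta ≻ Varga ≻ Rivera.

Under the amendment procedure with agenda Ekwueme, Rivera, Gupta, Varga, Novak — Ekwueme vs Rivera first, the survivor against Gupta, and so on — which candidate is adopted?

Novak

Round 1: Ekwueme vs Rivera — 12–11, Ekwueme advances.
Round 2: Ekwueme vs Gupta — 12–11, Ekwueme advances.
Round 3: Ekwueme vs Varga — 15–8, Ekwueme advances.
Round 4: Ekwueme vs Novak — 10–13, Novak advances.
Novak survives the agenda.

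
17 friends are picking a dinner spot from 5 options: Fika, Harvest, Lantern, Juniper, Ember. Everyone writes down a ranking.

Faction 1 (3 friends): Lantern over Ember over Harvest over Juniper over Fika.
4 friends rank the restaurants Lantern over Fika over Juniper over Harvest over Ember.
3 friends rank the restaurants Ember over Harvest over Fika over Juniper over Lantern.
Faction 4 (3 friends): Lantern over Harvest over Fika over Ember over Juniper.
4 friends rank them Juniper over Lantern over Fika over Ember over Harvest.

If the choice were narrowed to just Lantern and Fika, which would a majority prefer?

Ballots ranking Lantern above Fika: 3 + 4 + 3 + 4 = 14.
Ballots ranking Fika above Lantern: 17 − 14 = 3.
Lantern wins the head-to-head 14–3.

Lantern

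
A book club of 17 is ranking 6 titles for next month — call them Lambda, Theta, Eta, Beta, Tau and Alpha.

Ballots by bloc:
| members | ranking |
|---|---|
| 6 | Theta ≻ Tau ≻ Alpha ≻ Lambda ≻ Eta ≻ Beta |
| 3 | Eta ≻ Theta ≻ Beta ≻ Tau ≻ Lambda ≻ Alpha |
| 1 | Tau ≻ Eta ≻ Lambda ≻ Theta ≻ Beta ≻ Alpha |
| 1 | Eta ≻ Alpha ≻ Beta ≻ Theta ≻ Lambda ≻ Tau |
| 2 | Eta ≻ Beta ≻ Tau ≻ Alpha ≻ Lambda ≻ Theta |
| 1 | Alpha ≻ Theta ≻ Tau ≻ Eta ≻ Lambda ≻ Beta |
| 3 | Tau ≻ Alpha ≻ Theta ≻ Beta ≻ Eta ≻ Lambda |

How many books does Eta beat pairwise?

Eta against each rival (17 members):
Eta–Lambda: Eta 11–6.
Eta vs Theta: Eta is ranked higher on 3+1+1+2 = 7 ballots, Theta on 10. Theta wins 10–7.
Eta vs Beta: 6+3+1+1+2+1 = 14 for Eta, 3 for Beta — Eta by 14–3.
Eta vs Tau: 6 to 11, Tau.
Eta vs Alpha: Alpha, 10–7.
Eta beats Lambda, Beta; loses to Theta, Tau, Alpha — 2 pairwise wins.

2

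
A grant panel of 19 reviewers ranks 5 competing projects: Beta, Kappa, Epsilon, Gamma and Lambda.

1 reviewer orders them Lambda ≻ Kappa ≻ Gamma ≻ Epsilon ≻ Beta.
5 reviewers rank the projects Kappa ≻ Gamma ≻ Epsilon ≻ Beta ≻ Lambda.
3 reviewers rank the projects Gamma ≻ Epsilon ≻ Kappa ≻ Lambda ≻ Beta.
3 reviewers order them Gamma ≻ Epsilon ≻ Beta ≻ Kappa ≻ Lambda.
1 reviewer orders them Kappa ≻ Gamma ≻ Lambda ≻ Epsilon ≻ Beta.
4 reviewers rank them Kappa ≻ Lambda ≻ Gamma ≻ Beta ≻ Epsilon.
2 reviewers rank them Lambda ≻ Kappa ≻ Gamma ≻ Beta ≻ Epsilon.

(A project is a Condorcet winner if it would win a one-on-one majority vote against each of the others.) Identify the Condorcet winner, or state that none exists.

Head-to-head results (19 reviewers):
Beta vs Kappa: Kappa, 16–3.
Beta–Epsilon: Epsilon 13–6.
Beta vs Gamma: Gamma wins 19–0.
Beta vs Lambda: Lambda, 11–8.
Kappa–Epsilon: Kappa 13–6.
Kappa vs Gamma: Kappa, 13–6.
Kappa vs Lambda: Kappa wins 16–3.
Epsilon vs Gamma: Gamma wins 19–0.
Epsilon vs Lambda: Epsilon, 11–8.
Gamma–Lambda: Gamma 12–7.
Only Kappa has no losses; Kappa is the Condorcet winner.

Kappa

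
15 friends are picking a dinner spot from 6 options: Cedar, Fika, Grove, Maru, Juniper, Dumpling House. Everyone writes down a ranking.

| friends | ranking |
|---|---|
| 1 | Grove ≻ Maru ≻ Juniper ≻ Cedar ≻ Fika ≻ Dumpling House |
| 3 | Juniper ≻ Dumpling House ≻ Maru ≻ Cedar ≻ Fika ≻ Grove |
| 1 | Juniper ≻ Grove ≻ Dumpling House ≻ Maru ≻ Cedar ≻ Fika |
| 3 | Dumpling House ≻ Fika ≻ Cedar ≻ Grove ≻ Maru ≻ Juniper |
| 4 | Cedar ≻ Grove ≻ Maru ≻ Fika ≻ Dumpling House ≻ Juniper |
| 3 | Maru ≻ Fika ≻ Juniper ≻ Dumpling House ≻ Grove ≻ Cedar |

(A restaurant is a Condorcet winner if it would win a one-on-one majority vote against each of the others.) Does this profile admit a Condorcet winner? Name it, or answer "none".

none

Head-to-head results (15 friends):
Cedar vs Fika: Cedar is ranked higher on 1+3+1+4 = 9 ballots, Fika on 6. Cedar wins 9–6.
Cedar vs Grove: 10 to 5, Cedar.
Cedar vs Maru: Cedar is ranked higher on 3+4 = 7 ballots, Maru on 8. Maru wins 8–7.
Cedar vs Juniper: 3+4 = 7 for Cedar, 8 for Juniper — Juniper by 8–7.
Cedar vs Dumpling House: 1+4 = 5 for Cedar, 10 for Dumpling House — Dumpling House by 10–5.
Fika vs Grove: Fika is ranked higher on 3+3+3 = 9 ballots, Grove on 6. Fika wins 9–6.
Fika vs Maru: Fika preferred on 3 ballots; Maru wins 12–3.
Fika vs Juniper: 3+4+3 = 10 for Fika, 5 for Juniper — Fika by 10–5.
Fika vs Dumpling House: Fika is ranked higher on 1+4+3 = 8 ballots, Dumpling House on 7. Fika wins 8–7.
Grove vs Maru: Grove is ranked higher on 1+1+3+4 = 9 ballots, Maru on 6. Grove wins 9–6.
Grove vs Juniper: 8 to 7, Grove.
Grove vs Dumpling House: Grove preferred on 1+1+4 = 6 ballots; Dumpling House wins 9–6.
Maru vs Juniper: Maru is ranked higher on 1+3+4+3 = 11 ballots, Juniper on 4. Maru wins 11–4.
Maru vs Dumpling House: Maru preferred on 1+4+3 = 8 ballots; Maru wins 8–7.
Juniper vs Dumpling House: 8 to 7, Juniper.
Every restaurant loses at least once (Cedar loses to Maru; Fika loses to Cedar; Grove loses to Cedar; Maru loses to Grove; Juniper loses to Fika; Dumpling House loses to Fika). The majority relation contains the cycle Cedar > Fika > Juniper > Cedar, so there is no Condorcet winner.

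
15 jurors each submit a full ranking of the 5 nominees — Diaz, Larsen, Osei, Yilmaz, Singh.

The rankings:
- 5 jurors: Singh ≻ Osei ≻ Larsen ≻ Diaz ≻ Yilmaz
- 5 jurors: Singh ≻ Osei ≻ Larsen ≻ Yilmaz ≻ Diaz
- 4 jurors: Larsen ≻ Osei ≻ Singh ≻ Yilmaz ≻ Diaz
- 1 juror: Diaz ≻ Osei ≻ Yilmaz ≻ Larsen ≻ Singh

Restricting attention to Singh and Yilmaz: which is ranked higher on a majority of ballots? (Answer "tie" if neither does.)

Singh

Ballots ranking Singh above Yilmaz: 5 + 5 + 4 = 14.
Ballots ranking Yilmaz above Singh: 15 − 14 = 1.
Singh wins the head-to-head 14–1.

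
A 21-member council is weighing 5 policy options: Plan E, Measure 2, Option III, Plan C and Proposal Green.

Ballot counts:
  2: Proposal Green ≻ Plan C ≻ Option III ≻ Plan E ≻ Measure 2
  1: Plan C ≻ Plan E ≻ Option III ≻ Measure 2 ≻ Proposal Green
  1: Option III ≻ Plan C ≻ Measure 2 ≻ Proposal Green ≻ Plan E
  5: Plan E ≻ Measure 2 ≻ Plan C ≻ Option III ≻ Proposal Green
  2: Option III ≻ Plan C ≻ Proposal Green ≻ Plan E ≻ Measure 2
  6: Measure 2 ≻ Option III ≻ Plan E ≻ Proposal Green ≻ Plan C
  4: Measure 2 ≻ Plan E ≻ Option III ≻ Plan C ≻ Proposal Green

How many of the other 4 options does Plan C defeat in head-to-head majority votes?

1

Plan C against each rival (21 council members):
Plan C vs Plan E: 2+1+1+2 = 6 for Plan C, 15 for Plan E — Plan E by 15–6.
Plan C vs Measure 2: Plan C preferred on 2+1+1+2 = 6 ballots; Measure 2 wins 15–6.
Plan C vs Option III: 2+1+5 = 8 for Plan C, 13 for Option III — Option III by 13–8.
Plan C vs Proposal Green: Plan C wins 13–8.
Plan C beats Proposal Green; loses to Plan E, Measure 2, Option III — 1 pairwise win.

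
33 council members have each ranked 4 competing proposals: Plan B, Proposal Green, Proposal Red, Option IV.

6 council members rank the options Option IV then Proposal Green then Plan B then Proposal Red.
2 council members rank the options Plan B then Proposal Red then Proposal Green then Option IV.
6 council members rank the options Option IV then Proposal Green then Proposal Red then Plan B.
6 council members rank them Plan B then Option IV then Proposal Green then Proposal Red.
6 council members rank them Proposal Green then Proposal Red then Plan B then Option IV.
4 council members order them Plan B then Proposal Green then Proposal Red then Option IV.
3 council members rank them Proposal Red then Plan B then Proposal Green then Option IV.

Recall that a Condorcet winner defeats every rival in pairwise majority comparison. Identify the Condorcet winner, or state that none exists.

Check each pair by majority over 33 ballots:
Plan B vs Proposal Green: 2+6+4+3 = 15 for Plan B, 18 for Proposal Green — Proposal Green by 18–15.
Plan B vs Proposal Red: 18 to 15, Plan B.
Plan B vs Option IV: Plan B preferred on 2+6+6+4+3 = 21 ballots; Plan B wins 21–12.
Proposal Green vs Proposal Red: 6+6+6+6+4 = 28 for Proposal Green, 5 for Proposal Red — Proposal Green by 28–5.
Proposal Green vs Option IV: 2+6+4+3 = 15 for Proposal Green, 18 for Option IV — Option IV by 18–15.
Proposal Red vs Option IV: 2+6+4+3 = 15 for Proposal Red, 18 for Option IV — Option IV by 18–15.
Each option drops at least one matchup (Plan B loses to Proposal Green; Proposal Green loses to Option IV; Proposal Red loses to Plan B; Option IV loses to Plan B); the cycle Plan B > Option IV > Proposal Green > Plan B rules out a Condorcet winner.

none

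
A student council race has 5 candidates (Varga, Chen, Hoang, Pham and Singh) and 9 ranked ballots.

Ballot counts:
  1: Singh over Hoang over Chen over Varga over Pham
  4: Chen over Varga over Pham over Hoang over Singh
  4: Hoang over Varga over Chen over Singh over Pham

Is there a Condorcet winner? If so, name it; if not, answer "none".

Pairwise majorities:
Varga vs Chen: Chen wins 5–4.
Varga–Hoang: Hoang 5–4.
Varga vs Pham: Varga wins 9–0.
Varga vs Singh: Varga preferred on 4+4 = 8 ballots; Varga wins 8–1.
Chen–Hoang: Hoang 5–4.
Chen vs Pham: Chen, 9–0.
Chen vs Singh: Chen, 8–1.
Hoang vs Pham: Hoang preferred on 1+4 = 5 ballots; Hoang wins 5–4.
Hoang vs Singh: Hoang is ranked higher on 4+4 = 8 ballots, Singh on 1. Hoang wins 8–1.
Pham vs Singh: Singh, 5–4.
Hoang beats each of Varga, Chen, Pham, Singh — Hoang is the Condorcet winner.

Hoang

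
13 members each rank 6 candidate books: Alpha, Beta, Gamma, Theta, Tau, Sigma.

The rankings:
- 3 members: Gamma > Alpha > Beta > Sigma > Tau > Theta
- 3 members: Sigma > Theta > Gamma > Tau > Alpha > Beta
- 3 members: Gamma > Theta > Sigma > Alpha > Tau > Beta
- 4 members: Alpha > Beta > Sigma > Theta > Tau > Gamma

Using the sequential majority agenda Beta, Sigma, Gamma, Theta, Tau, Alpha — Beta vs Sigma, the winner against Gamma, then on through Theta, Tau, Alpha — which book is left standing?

Round 1: Beta vs Sigma — 7–6, Beta advances.
Round 2: Beta vs Gamma — 4–9, Gamma advances.
Round 3: Gamma vs Theta — 6–7, Theta advances.
Round 4: Theta vs Tau — 10–3, Theta advances.
Round 5: Theta vs Alpha — 6–7, Alpha advances.
Alpha survives the agenda.

Alpha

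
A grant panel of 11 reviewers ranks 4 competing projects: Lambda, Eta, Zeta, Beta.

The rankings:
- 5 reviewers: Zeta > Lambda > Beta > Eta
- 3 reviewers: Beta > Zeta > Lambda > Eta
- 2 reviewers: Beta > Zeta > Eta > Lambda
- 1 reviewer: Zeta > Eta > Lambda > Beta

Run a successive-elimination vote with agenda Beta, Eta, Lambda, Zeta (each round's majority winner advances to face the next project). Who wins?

Zeta

Round 1: Beta vs Eta — 10–1, Beta advances.
Round 2: Beta vs Lambda — 5–6, Lambda advances.
Round 3: Lambda vs Zeta — 0–11, Zeta advances.
The agenda winner is Zeta.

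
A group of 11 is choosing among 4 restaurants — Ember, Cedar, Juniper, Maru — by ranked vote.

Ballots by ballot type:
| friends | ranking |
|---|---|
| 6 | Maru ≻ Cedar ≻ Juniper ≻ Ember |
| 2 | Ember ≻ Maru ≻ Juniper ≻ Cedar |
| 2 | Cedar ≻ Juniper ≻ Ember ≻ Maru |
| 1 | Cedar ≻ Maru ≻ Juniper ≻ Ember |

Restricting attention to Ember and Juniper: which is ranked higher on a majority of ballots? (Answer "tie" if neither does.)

Juniper

Ballots ranking Ember above Juniper: 2.
Ballots ranking Juniper above Ember: 11 − 2 = 9.
Juniper wins the head-to-head 9–2.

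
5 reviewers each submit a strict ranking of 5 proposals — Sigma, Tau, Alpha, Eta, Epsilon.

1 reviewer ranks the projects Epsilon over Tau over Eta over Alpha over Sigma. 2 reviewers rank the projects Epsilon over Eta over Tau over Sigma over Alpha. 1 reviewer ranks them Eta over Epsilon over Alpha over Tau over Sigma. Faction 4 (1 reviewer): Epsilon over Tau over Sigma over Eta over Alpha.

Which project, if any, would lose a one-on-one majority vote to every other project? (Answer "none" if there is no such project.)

Pairwise majorities:
Sigma vs Tau: Tau, 5–0.
Sigma vs Alpha: 3 to 2, Sigma.
Sigma vs Eta: Eta, 4–1.
Sigma vs Epsilon: Epsilon wins 5–0.
Tau vs Alpha: Tau wins 4–1.
Tau vs Eta: Eta wins 3–2.
Tau vs Epsilon: Tau is ranked higher on 0 ballots, Epsilon on 5. Epsilon wins 5–0.
Alpha vs Eta: Eta wins 5–0.
Alpha vs Epsilon: Alpha is ranked higher on 0 ballots, Epsilon on 5. Epsilon wins 5–0.
Eta–Epsilon: Epsilon 4–1.
Alpha loses to every other project — it is the Condorcet loser.

Alpha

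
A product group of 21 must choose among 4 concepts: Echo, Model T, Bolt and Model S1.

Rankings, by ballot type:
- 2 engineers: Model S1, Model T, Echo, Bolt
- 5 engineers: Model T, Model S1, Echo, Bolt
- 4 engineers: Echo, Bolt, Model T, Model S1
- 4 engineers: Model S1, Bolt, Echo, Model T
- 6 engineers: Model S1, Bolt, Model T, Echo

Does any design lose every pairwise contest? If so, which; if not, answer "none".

Head-to-head results (21 engineers):
Echo–Model T: Model T 13–8.
Echo vs Bolt: Echo wins 11–10.
Echo vs Model S1: Model S1, 17–4.
Model T vs Bolt: 7 to 14, Bolt.
Model T vs Model S1: Model S1, 12–9.
Bolt vs Model S1: Bolt is ranked higher on 4 ballots, Model S1 on 17. Model S1 wins 17–4.
No design is winless: Echo beats Bolt; Model T beats Echo; Bolt beats Model T; Model S1 beats Echo. There is no Condorcet loser.

none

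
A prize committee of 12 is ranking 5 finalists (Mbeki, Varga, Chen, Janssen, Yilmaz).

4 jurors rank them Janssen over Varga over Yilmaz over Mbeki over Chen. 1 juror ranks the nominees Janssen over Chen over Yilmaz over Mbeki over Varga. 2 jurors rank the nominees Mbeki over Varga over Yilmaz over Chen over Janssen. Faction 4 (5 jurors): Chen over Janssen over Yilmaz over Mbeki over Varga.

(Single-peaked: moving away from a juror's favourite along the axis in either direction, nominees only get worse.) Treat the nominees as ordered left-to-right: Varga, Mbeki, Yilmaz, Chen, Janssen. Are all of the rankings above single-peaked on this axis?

no

Axis positions: Varga=1, Mbeki=2, Yilmaz=3, Chen=4, Janssen=5.
Faction 1: ranking walks positions 5-1-3-2-4; Varga is ranked above Chen even though Chen lies between Varga and the peak Janssen on the axis — preferences dip and rise again. Not single-peaked.
Faction 2 (peak Janssen at position 5): ranking walks positions 5-4-3-2-1, expanding outward from the peak — single-peaked.
Faction 3 (peak Mbeki at position 2): ranking walks positions 2-1-3-4-5, expanding outward from the peak — single-peaked.
Faction 4 (peak Chen at position 4): ranking walks positions 4-5-3-2-1, expanding outward from the peak — single-peaked.
Faction 1 violates single-peakedness, so the profile is not single-peaked on this axis.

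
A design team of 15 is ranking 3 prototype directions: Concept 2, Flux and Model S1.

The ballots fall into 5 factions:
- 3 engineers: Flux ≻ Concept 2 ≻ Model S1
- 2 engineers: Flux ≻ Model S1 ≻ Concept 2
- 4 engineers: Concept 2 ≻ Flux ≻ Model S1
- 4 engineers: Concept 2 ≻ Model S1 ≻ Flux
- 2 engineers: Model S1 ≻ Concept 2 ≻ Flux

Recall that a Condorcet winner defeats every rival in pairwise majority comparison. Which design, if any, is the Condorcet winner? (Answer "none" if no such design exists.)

Concept 2

Head-to-head results (15 engineers):
Concept 2 vs Flux: Concept 2 wins 10–5.
Concept 2 vs Model S1: 3+4+4 = 11 for Concept 2, 4 for Model S1 — Concept 2 by 11–4.
Flux vs Model S1: 3+2+4 = 9 for Flux, 6 for Model S1 — Flux by 9–6.
Concept 2 beats each of Flux, Model S1 — Concept 2 is the Condorcet winner.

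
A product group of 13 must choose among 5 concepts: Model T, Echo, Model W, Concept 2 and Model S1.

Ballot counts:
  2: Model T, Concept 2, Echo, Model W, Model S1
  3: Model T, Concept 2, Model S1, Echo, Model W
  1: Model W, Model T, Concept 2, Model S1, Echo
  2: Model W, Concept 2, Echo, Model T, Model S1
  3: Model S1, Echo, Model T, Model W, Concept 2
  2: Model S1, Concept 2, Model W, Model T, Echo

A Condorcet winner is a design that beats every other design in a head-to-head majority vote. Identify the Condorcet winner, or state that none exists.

Pairwise majorities:
Model T vs Echo: 8 to 5, Model T.
Model T vs Model W: Model T is ranked higher on 2+3+3 = 8 ballots, Model W on 5. Model T wins 8–5.
Model T vs Concept 2: Model T preferred on 2+3+1+3 = 9 ballots; Model T wins 9–4.
Model T vs Model S1: 2+3+1+2 = 8 for Model T, 5 for Model S1 — Model T by 8–5.
Echo vs Model W: Echo preferred on 2+3+3 = 8 ballots; Echo wins 8–5.
Echo vs Concept 2: 3 for Echo, 10 for Concept 2 — Concept 2 by 10–3.
Echo vs Model S1: 2+2 = 4 for Echo, 9 for Model S1 — Model S1 by 9–4.
Model W vs Concept 2: Model W preferred on 1+2+3 = 6 ballots; Concept 2 wins 7–6.
Model W vs Model S1: Model W is ranked higher on 2+1+2 = 5 ballots, Model S1 on 8. Model S1 wins 8–5.
Concept 2 vs Model S1: Concept 2 preferred on 2+3+1+2 = 8 ballots; Concept 2 wins 8–5.
Model T beats each of Echo, Model W, Concept 2, Model S1 — Model T is the Condorcet winner.

Model T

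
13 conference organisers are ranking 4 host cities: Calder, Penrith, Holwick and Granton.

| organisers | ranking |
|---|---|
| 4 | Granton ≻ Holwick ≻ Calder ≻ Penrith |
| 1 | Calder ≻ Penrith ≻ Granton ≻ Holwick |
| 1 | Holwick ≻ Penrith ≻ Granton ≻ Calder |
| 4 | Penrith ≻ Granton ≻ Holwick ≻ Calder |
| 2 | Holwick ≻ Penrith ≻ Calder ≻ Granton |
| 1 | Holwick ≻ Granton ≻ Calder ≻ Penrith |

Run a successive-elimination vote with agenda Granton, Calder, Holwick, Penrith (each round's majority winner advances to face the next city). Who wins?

Penrith

Round 1: Granton vs Calder — 10–3, Granton advances.
Round 2: Granton vs Holwick — 9–4, Granton advances.
Round 3: Granton vs Penrith — 5–8, Penrith advances.
Penrith survives the agenda.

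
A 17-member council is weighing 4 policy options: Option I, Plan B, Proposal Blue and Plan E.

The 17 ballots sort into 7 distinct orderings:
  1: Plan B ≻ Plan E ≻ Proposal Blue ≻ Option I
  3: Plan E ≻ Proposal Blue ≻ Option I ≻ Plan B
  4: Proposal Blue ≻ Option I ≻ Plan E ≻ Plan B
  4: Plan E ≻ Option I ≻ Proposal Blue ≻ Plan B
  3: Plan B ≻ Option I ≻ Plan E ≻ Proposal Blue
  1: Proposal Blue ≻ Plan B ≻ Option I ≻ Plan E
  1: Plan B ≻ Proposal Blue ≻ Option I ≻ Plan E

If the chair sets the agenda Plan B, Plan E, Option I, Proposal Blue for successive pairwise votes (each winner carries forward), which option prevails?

Round 1: Plan B vs Plan E — 6–11, Plan E advances.
Round 2: Plan E vs Option I — 8–9, Option I advances.
Round 3: Option I vs Proposal Blue — 7–10, Proposal Blue advances.
The agenda winner is Proposal Blue.

Proposal Blue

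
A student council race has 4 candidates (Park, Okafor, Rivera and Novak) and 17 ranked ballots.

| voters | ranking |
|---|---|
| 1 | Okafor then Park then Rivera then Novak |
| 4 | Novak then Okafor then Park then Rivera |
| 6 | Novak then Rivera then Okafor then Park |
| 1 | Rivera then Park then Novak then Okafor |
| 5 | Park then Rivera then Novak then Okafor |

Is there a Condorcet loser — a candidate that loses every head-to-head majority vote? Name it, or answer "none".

none

Pairwise majorities:
Park vs Okafor: Park preferred on 1+5 = 6 ballots; Okafor wins 11–6.
Park vs Rivera: Park, 10–7.
Park vs Novak: Novak, 10–7.
Okafor vs Rivera: Rivera wins 12–5.
Okafor vs Novak: Novak wins 16–1.
Rivera–Novak: Novak 10–7.
Each candidate has at least one pairwise win (Park beats Rivera; Okafor beats Park; Rivera beats Okafor; Novak beats Park) — no Condorcet loser.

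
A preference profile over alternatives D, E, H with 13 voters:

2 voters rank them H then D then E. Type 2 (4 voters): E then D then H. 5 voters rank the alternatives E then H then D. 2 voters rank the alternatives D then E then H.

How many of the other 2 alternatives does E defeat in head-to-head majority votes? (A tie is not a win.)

E against each rival (13 voters):
E vs D: E wins 9–4.
E vs H: 4+5+2 = 11 for E, 2 for H — E by 11–2.
E beats D, H — 2 pairwise wins.

2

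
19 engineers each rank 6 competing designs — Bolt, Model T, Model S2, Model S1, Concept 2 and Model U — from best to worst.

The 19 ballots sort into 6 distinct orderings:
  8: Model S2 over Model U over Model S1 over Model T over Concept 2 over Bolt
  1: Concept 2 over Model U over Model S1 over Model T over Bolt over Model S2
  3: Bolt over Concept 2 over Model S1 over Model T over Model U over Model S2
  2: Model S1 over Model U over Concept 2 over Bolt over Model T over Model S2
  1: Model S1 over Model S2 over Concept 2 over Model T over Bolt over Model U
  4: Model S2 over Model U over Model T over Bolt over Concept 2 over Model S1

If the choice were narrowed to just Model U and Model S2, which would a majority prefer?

Ballots ranking Model U above Model S2: 1 + 3 + 2 = 6.
Ballots ranking Model S2 above Model U: 19 − 6 = 13.
Model S2 wins the head-to-head 13–6.

Model S2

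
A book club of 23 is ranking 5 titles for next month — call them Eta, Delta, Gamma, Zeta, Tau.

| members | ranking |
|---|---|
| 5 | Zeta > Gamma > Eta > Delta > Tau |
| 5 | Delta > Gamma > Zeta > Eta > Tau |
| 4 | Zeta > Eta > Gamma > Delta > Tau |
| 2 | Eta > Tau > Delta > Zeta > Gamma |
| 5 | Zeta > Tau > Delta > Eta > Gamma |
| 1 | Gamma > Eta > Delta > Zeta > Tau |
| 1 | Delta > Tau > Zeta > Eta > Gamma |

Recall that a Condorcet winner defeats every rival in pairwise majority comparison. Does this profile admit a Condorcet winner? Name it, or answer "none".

Pairwise majorities:
Eta vs Delta: Eta wins 12–11.
Eta vs Gamma: 4+2+5+1 = 12 for Eta, 11 for Gamma — Eta by 12–11.
Eta vs Zeta: Zeta, 20–3.
Eta vs Tau: 5+5+4+2+1 = 17 for Eta, 6 for Tau — Eta by 17–6.
Delta vs Gamma: Delta, 13–10.
Delta–Zeta: Zeta 14–9.
Delta–Tau: Delta 16–7.
Gamma vs Zeta: Zeta, 17–6.
Gamma vs Tau: Gamma preferred on 5+5+4+1 = 15 ballots; Gamma wins 15–8.
Zeta vs Tau: Zeta wins 20–3.
Zeta defeats every rival head-to-head and is the Condorcet winner.

Zeta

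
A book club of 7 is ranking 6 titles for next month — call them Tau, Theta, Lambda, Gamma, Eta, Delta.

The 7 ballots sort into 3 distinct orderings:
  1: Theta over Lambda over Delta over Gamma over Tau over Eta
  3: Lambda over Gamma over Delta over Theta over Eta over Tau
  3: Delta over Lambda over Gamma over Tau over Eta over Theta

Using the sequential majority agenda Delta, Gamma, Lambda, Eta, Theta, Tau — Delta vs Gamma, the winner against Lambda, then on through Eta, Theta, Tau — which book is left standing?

Lambda

Round 1: Delta vs Gamma — 4–3, Delta advances.
Round 2: Delta vs Lambda — 3–4, Lambda advances.
Round 3: Lambda vs Eta — 7–0, Lambda advances.
Round 4: Lambda vs Theta — 6–1, Lambda advances.
Round 5: Lambda vs Tau — 7–0, Lambda advances.
Lambda survives the agenda.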